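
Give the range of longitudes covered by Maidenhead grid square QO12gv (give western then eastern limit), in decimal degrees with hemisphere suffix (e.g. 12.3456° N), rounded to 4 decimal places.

142.5000° E, 142.5833° E

Field Q=16, O=14: +16·20° lon, +14·10° lat → SW at lon 140°, lat 50°.
Square 1, 2: +1·2° lon, +2·1° lat → SW at lon 142°, lat 52°.
Subsquare g=6, v=21: +6·0.0833333° lon, +21·0.0416667° lat → SW at lon 142.5°, lat 52.875°.
Cell spans 0.0833333° lon × 0.0416667° lat.
west 142.5000° E, east 142.5833° E.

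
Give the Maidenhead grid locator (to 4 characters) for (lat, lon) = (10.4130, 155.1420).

Add 180° to longitude and 90° to latitude: 335.14, 100.41.
Field: 335.14/20 → 16 → Q, 100.41/10 → 10 → K; chars QK.
Square: 15.14/2 → 7, 0.41/1 → 0; chars 70.

QK70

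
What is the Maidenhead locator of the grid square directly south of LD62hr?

Latitude subsquare r = 17; −1 → 16 = q.
The longitude characters are unchanged.

LD62hq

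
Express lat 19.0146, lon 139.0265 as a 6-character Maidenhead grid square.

PK99ma

Add 180° to longitude and 90° to latitude: 319.0265, 109.0146.
Field (20°×10°, letters A–R): 319.0265/20 → 15 → P, 109.0146/10 → 10 → K; chars PK.
Square (2°×1°, digits 0–9): 19.0265/2 → 9, 9.0146/1 → 9; chars 99.
Subsquare (5′×2.5′, letters a–x): 1.0265/0.0833333 → 12 → m, 0.0146/0.0416667 → 0 → a; chars ma.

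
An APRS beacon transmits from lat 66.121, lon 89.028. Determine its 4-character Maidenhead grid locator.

NP46

Offset from 180°W / 90°S: lon 269.03°, lat 156.12°.
Field (20°×10°, letters A–R): lon ⌊269.03/20⌋ = 13 → N; lat ⌊156.12/10⌋ = 15 → P.
Square (2°×1°, digits 0–9): lon ⌊9.03/2⌋ = 4; lat ⌊6.12/1⌋ = 6.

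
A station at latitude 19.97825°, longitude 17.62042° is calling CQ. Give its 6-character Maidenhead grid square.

JK89tx

Shift to the Maidenhead origin (180°W, 90°S): lon 197.6204, lat 109.9783.
Field (20°×10°, letters A–R): lon ⌊197.6204/20⌋ = 9 → J; lat ⌊109.9783/10⌋ = 10 → K.
Square (2°×1°, digits 0–9): lon ⌊17.6204/2⌋ = 8; lat ⌊9.9783/1⌋ = 9.
Subsquare (5′×2.5′, letters a–x): lon ⌊1.6204/0.0833333⌋ = 19 → t; lat ⌊0.9783/0.0416667⌋ = 23 → x.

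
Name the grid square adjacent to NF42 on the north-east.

NF53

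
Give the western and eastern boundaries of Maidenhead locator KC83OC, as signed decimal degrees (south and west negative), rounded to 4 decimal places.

37.1667, 37.2500

Field K=10, C=2: +10·20° lon, +2·10° lat → SW at lon 20°, lat -70°.
Square 8, 3: +8·2° lon, +3·1° lat → SW at lon 36°, lat -67°.
Subsquare o=14, c=2: +14·0.0833333° lon, +2·0.0416667° lat → SW at lon 37.1667°, lat -66.9167°.
Cell spans 0.0833333° lon × 0.0416667° lat.
west 37.1667, east 37.2500.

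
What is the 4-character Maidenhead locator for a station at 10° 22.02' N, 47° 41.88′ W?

GK60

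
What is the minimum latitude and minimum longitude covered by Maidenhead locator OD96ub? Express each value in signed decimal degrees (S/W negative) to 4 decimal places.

-53.9583, 119.6667

Field O=14, D=3: +14·20° lon, +3·10° lat → SW at lon 100°, lat -60°.
Square 9, 6: +9·2° lon, +6·1° lat → SW at lon 118°, lat -54°.
Subsquare u=20, b=1: +20·0.0833333° lon, +1·0.0416667° lat → SW at lon 119.667°, lat -53.9583°.
latitude -53.9583, longitude 119.6667.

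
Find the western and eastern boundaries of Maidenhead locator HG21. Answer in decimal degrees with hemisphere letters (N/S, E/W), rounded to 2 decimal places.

Field H=7, G=6: +7·20° lon, +6·10° lat → SW at lon -40°, lat -30°.
Square 2, 1: +2·2° lon, +1·1° lat → SW at lon -36°, lat -29°.
Cell spans 2° lon × 1° lat.
west 36.00° W, east 34.00° W.

36.00° W, 34.00° W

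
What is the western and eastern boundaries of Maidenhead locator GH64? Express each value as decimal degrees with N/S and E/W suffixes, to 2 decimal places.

48.00° W, 46.00° W

Field G=6, H=7: +6·20° lon, +7·10° lat → SW at lon -60°, lat -20°.
Square 6, 4: +6·2° lon, +4·1° lat → SW at lon -48°, lat -16°.
Cell spans 2° lon × 1° lat.
west 48.00° W, east 46.00° W.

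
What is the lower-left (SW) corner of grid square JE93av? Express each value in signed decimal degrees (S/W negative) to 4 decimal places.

-46.1250, 18.0000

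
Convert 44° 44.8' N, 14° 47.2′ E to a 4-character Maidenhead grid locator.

JN74

Add 180° to longitude and 90° to latitude: 194.79, 134.75.
Field: lon ⌊194.79/20⌋ = 9 → J; lat ⌊134.75/10⌋ = 13 → N.
Square: lon ⌊14.79/2⌋ = 7; lat ⌊4.75/1⌋ = 4.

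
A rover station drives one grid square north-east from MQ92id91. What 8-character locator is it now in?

MQ92jd02

Longitude extended square 9; +1 → 10, wraps to 0, carry into subsquare.
Longitude subsquare i = 8; +1 → 9 = j.
Latitude extended square 1; +1 → 2.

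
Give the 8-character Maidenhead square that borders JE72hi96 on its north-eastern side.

Longitude extended square 9; +1 → 10, wraps to 0, carry into subsquare.
Longitude subsquare h = 7; +1 → 8 = i.
Latitude extended square 6; +1 → 7.

JE72ii07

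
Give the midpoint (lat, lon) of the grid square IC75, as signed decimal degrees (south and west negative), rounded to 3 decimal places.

-64.500, -5.000

Field I=8, C=2: +8·20° lon, +2·10° lat → SW at lon -20°, lat -70°.
Square 7, 5: +7·2° lon, +5·1° lat → SW at lon -6°, lat -65°.
Cell spans 2° lon × 1° lat. Centre is SW corner plus half of each.
latitude -64.500, longitude -5.000.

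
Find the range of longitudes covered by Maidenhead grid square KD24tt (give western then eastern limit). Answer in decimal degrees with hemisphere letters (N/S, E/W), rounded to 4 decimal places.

Field K=10, D=3: +10·20° lon, +3·10° lat → SW at lon 20°, lat -60°.
Square 2, 4: +2·2° lon, +4·1° lat → SW at lon 24°, lat -56°.
Subsquare t=19, t=19: +19·0.0833333° lon, +19·0.0416667° lat → SW at lon 25.5833°, lat -55.2083°.
Cell spans 0.0833333° lon × 0.0416667° lat.
west 25.5833° E, east 25.6667° E.

25.5833° E, 25.6667° E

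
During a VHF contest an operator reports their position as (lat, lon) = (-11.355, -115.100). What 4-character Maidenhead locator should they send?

Shift to the Maidenhead origin (180°W, 90°S): lon 64.90, lat 78.64.
Field: lon ⌊64.90/20⌋ = 3 → D; lat ⌊78.64/10⌋ = 7 → H.
Square: lon ⌊4.90/2⌋ = 2; lat ⌊8.64/1⌋ = 8.

DH28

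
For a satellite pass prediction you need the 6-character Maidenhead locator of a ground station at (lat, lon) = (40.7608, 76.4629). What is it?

MN80fs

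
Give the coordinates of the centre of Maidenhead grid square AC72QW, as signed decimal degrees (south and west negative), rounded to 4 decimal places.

-67.0625, -164.6250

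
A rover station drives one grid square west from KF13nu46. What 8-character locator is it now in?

KF13nu36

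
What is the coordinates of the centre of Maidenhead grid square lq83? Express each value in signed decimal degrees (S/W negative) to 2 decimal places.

73.50, 57.00

Field L=11, Q=16: +11·20° lon, +16·10° lat → SW at lon 40°, lat 70°.
Square 8, 3: +8·2° lon, +3·1° lat → SW at lon 56°, lat 73°.
Cell spans 2° lon × 1° lat. Centre is SW corner plus half of each.
latitude 73.50, longitude 57.00.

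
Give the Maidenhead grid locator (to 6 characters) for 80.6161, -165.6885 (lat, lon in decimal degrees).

AR70do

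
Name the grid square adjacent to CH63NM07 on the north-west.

Longitude extended square 0; −1 → -1, wraps to 9, carry into subsquare.
Longitude subsquare n = 13; −1 → 12 = m.
Latitude extended square 7; +1 → 8.

CH63mm98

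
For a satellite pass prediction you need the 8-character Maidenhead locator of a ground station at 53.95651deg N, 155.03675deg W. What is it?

Offset from 180°W / 90°S: lon 24.96325°, lat 143.95651°.
Field: 24.96325/20 → 1 → B, 143.95651/10 → 14 → O; chars BO.
Square: 4.96325/2 → 2, 3.95651/1 → 3; chars 23.
Subsquare: 0.96325/0.0833333 → 11 → l, 0.95651/0.0416667 → 22 → w; chars lw.
Extended square: 0.04658/0.00833333 → 5, 0.03984/0.00416667 → 9; chars 59.

BO23lw59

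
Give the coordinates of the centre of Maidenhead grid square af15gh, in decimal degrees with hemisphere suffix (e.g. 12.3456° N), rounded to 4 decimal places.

Field A=0, F=5: +0·20° lon, +5·10° lat → SW at lon -180°, lat -40°.
Square 1, 5: +1·2° lon, +5·1° lat → SW at lon -178°, lat -35°.
Subsquare g=6, h=7: +6·0.0833333° lon, +7·0.0416667° lat → SW at lon -177.5°, lat -34.7083°.
Cell spans 0.0833333° lon × 0.0416667° lat. Centre is SW corner plus half of each.
latitude 34.6875° S, longitude 177.4583° W.

34.6875° S, 177.4583° W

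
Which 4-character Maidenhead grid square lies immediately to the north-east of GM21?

GM32

Longitude square 2; +1 → 3.
Latitude square 1; +1 → 2.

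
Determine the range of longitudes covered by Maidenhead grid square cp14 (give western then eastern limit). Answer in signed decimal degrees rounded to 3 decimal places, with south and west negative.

-138.000, -136.000

Field C=2, P=15: +2·20° lon, +15·10° lat → SW at lon -140°, lat 60°.
Square 1, 4: +1·2° lon, +4·1° lat → SW at lon -138°, lat 64°.
Cell spans 2° lon × 1° lat.
west -138.000, east -136.000.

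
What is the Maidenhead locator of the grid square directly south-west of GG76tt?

Longitude subsquare t = 19; −1 → 18 = s.
Latitude subsquare t = 19; −1 → 18 = s.

GG76ss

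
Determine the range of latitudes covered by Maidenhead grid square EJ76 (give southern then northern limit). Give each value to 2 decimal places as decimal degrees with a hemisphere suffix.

6.00° N, 7.00° N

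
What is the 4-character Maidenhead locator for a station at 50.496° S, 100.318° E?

OD09

Shift to the Maidenhead origin (180°W, 90°S): lon 280.32, lat 39.50.
Field: lon ⌊280.32/20⌋ = 14 → O; lat ⌊39.50/10⌋ = 3 → D.
Square: lon ⌊0.32/2⌋ = 0; lat ⌊9.50/1⌋ = 9.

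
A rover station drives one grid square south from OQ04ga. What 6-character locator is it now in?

OQ03gx

Latitude subsquare a = 0; −1 → -1, wraps to 23 = x, carry into square.
Latitude square 4; −1 → 3.
The longitude characters are unchanged.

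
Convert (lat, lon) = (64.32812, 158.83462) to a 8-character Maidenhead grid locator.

Shift to the Maidenhead origin (180°W, 90°S): lon 338.83462, lat 154.32812.
Field: 338.83462/20 → 16 → Q, 154.32812/10 → 15 → P; chars QP.
Square: 18.83462/2 → 9, 4.32812/1 → 4; chars 94.
Subsquare: 0.83462/0.0833333 → 10 → k, 0.32812/0.0416667 → 7 → h; chars kh.
Extended square: 0.00129/0.00833333 → 0, 0.03645/0.00416667 → 8; chars 08.

QP94kh08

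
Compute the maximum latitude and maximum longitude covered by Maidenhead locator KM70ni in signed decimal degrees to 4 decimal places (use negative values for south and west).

Field K=10, M=12: +10·20° lon, +12·10° lat → SW at lon 20°, lat 30°.
Square 7, 0: +7·2° lon, +0·1° lat → SW at lon 34°, lat 30°.
Subsquare n=13, i=8: +13·0.0833333° lon, +8·0.0416667° lat → SW at lon 35.0833°, lat 30.3333°.
Cell spans 0.0833333° lon × 0.0416667° lat. NE corner is SW corner plus one full cell.
latitude 30.3750, longitude 35.1667.

30.3750, 35.1667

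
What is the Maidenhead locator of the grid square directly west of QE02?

PE92

Longitude square 0; −1 → -1, wraps to 9, carry into field.
Longitude field Q = 16; −1 → 15 = P.
The latitude characters are unchanged.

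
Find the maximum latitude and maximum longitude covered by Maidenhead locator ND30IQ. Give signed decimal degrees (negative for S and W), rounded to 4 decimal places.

-59.2917, 86.7500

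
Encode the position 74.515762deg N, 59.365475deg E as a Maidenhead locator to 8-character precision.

LQ94qm33

Add 180° to longitude and 90° to latitude: 239.36548, 164.51576.
Field: 239.36548/20 → 11 → L, 164.51576/10 → 16 → Q; chars LQ.
Square: 19.36548/2 → 9, 4.51576/1 → 4; chars 94.
Subsquare: 1.36548/0.0833333 → 16 → q, 0.51576/0.0416667 → 12 → m; chars qm.
Extended square: 0.03214/0.00833333 → 3, 0.01576/0.00416667 → 3; chars 33.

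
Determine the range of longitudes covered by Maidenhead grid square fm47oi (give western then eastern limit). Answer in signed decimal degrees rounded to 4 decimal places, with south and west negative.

-70.8333, -70.7500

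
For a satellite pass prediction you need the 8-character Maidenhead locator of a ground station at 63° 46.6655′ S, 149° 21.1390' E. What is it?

Offset from 180°W / 90°S: lon 329.35232°, lat 26.22224°.
Field: 329.35232/20 → 16 → Q, 26.22224/10 → 2 → C; chars QC.
Square: 9.35232/2 → 4, 6.22224/1 → 6; chars 46.
Subsquare: 1.35232/0.0833333 → 16 → q, 0.22224/0.0416667 → 5 → f; chars qf.
Extended square: 0.01898/0.00833333 → 2, 0.01391/0.00416667 → 3; chars 23.

QC46qf23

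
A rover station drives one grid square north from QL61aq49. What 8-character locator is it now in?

QL61ar40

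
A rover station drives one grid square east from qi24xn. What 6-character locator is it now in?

QI34an

Longitude subsquare x = 23; +1 → 24, wraps to 0 = a, carry into square.
Longitude square 2; +1 → 3.
The latitude characters are unchanged.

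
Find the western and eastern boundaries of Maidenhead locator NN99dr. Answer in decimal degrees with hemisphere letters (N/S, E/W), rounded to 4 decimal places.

Field N=13, N=13: +13·20° lon, +13·10° lat → SW at lon 80°, lat 40°.
Square 9, 9: +9·2° lon, +9·1° lat → SW at lon 98°, lat 49°.
Subsquare d=3, r=17: +3·0.0833333° lon, +17·0.0416667° lat → SW at lon 98.25°, lat 49.7083°.
Cell spans 0.0833333° lon × 0.0416667° lat.
west 98.2500° E, east 98.3333° E.

98.2500° E, 98.3333° E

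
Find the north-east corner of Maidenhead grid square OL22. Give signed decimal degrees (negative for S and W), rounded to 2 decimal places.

23.00, 106.00

Field O=14, L=11: +14·20° lon, +11·10° lat → SW at lon 100°, lat 20°.
Square 2, 2: +2·2° lon, +2·1° lat → SW at lon 104°, lat 22°.
Cell spans 2° lon × 1° lat. NE corner is SW corner plus one full cell.
latitude 23.00, longitude 106.00.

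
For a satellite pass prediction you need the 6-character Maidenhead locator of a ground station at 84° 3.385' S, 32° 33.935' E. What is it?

KA65gw

Add 180° to longitude and 90° to latitude: 212.5656, 5.9436.
Field: lon ⌊212.5656/20⌋ = 10 → K; lat ⌊5.9436/10⌋ = 0 → A.
Square: lon ⌊12.5656/2⌋ = 6; lat ⌊5.9436/1⌋ = 5.
Subsquare: lon ⌊0.5656/0.0833333⌋ = 6 → g; lat ⌊0.9436/0.0416667⌋ = 22 → w.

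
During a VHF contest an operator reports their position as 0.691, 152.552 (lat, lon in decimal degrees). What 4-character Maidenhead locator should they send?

QJ60

Shift to the Maidenhead origin (180°W, 90°S): lon 332.55, lat 90.69.
Field (20°×10°, letters A–R): 332.55/20 → 16 → Q, 90.69/10 → 9 → J; chars QJ.
Square (2°×1°, digits 0–9): 12.55/2 → 6, 0.69/1 → 0; chars 60.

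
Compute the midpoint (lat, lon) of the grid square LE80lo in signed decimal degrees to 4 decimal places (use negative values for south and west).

-49.3958, 56.9583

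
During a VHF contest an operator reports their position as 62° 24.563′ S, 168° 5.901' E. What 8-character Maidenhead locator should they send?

Shift to the Maidenhead origin (180°W, 90°S): lon 348.09835, lat 27.59062.
Field: lon ⌊348.09835/20⌋ = 17 → R; lat ⌊27.59062/10⌋ = 2 → C.
Square: lon ⌊8.09835/2⌋ = 4; lat ⌊7.59062/1⌋ = 7.
Subsquare: lon ⌊0.09835/0.0833333⌋ = 1 → b; lat ⌊0.59062/0.0416667⌋ = 14 → o.
Extended square: lon ⌊0.01502/0.00833333⌋ = 1; lat ⌊0.00728/0.00416667⌋ = 1.

RC47bo11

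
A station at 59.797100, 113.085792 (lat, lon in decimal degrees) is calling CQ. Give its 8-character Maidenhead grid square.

OO69nt01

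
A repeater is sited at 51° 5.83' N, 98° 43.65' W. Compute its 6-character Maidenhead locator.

EO01pc

Shift to the Maidenhead origin (180°W, 90°S): lon 81.2725, lat 141.0972.
Field: 81.2725/20 → 4 → E, 141.0972/10 → 14 → O; chars EO.
Square: 1.2725/2 → 0, 1.0972/1 → 1; chars 01.
Subsquare: 1.2725/0.0833333 → 15 → p, 0.0972/0.0416667 → 2 → c; chars pc.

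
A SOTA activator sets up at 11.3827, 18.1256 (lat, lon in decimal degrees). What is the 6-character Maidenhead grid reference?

Add 180° to longitude and 90° to latitude: 198.1256, 101.3827.
Field: 198.1256/20 → 9 → J, 101.3827/10 → 10 → K; chars JK.
Square: 18.1256/2 → 9, 1.3827/1 → 1; chars 91.
Subsquare: 0.1256/0.0833333 → 1 → b, 0.3827/0.0416667 → 9 → j; chars bj.

JK91bj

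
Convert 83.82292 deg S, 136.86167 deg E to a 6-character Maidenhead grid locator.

Shift to the Maidenhead origin (180°W, 90°S): lon 316.8617, lat 6.1771.
Field: 316.8617/20 → 15 → P, 6.1771/10 → 0 → A; chars PA.
Square: 16.8617/2 → 8, 6.1771/1 → 6; chars 86.
Subsquare: 0.8617/0.0833333 → 10 → k, 0.1771/0.0416667 → 4 → e; chars ke.

PA86ke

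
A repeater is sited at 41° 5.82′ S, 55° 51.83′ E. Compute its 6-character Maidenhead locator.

Add 180° to longitude and 90° to latitude: 235.8638, 48.9030.
Field (20°×10°, letters A–R): lon ⌊235.8638/20⌋ = 11 → L; lat ⌊48.9030/10⌋ = 4 → E.
Square (2°×1°, digits 0–9): lon ⌊15.8638/2⌋ = 7; lat ⌊8.9030/1⌋ = 8.
Subsquare (5′×2.5′, letters a–x): lon ⌊1.8638/0.0833333⌋ = 22 → w; lat ⌊0.9030/0.0416667⌋ = 21 → v.

LE78wv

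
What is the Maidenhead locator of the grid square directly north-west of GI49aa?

Longitude subsquare a = 0; −1 → -1, wraps to 23 = x, carry into square.
Longitude square 4; −1 → 3.
Latitude subsquare a = 0; +1 → 1 = b.

GI39xb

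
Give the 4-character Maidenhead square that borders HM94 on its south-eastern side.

Longitude square 9; +1 → 10, wraps to 0, carry into field.
Longitude field H = 7; +1 → 8 = I.
Latitude square 4; −1 → 3.

IM03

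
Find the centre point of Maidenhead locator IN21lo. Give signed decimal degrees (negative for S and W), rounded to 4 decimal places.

Field I=8, N=13: +8·20° lon, +13·10° lat → SW at lon -20°, lat 40°.
Square 2, 1: +2·2° lon, +1·1° lat → SW at lon -16°, lat 41°.
Subsquare l=11, o=14: +11·0.0833333° lon, +14·0.0416667° lat → SW at lon -15.0833°, lat 41.5833°.
Cell spans 0.0833333° lon × 0.0416667° lat. Centre is SW corner plus half of each.
latitude 41.6042, longitude -15.0417.

41.6042, -15.0417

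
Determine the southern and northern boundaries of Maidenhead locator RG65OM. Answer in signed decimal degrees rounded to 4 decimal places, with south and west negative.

-24.5000, -24.4583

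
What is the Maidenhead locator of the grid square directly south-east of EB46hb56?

Longitude extended square 5; +1 → 6.
Latitude extended square 6; −1 → 5.

EB46hb65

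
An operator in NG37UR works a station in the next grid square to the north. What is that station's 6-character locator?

NG37us

Latitude subsquare r = 17; +1 → 18 = s.
The longitude characters are unchanged.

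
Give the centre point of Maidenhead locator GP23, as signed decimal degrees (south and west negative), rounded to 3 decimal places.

63.500, -55.000

Field G=6, P=15: +6·20° lon, +15·10° lat → SW at lon -60°, lat 60°.
Square 2, 3: +2·2° lon, +3·1° lat → SW at lon -56°, lat 63°.
Cell spans 2° lon × 1° lat. Centre is SW corner plus half of each.
latitude 63.500, longitude -55.000.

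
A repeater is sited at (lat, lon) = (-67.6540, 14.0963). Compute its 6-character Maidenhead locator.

JC72bi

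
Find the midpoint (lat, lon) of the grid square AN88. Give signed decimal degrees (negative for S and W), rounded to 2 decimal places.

48.50, -163.00

Field A=0, N=13: +0·20° lon, +13·10° lat → SW at lon -180°, lat 40°.
Square 8, 8: +8·2° lon, +8·1° lat → SW at lon -164°, lat 48°.
Cell spans 2° lon × 1° lat. Centre is SW corner plus half of each.
latitude 48.50, longitude -163.00.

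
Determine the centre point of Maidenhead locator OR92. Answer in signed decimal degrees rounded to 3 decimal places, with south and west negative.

Field O=14, R=17: +14·20° lon, +17·10° lat → SW at lon 100°, lat 80°.
Square 9, 2: +9·2° lon, +2·1° lat → SW at lon 118°, lat 82°.
Cell spans 2° lon × 1° lat. Centre is SW corner plus half of each.
latitude 82.500, longitude 119.000.

82.500, 119.000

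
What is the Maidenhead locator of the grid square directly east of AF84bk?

Longitude subsquare b = 1; +1 → 2 = c.
The latitude characters are unchanged.

AF84ck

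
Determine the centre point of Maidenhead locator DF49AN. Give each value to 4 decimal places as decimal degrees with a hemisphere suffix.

Field D=3, F=5: +3·20° lon, +5·10° lat → SW at lon -120°, lat -40°.
Square 4, 9: +4·2° lon, +9·1° lat → SW at lon -112°, lat -31°.
Subsquare a=0, n=13: +0·0.0833333° lon, +13·0.0416667° lat → SW at lon -112°, lat -30.4583°.
Cell spans 0.0833333° lon × 0.0416667° lat. Centre is SW corner plus half of each.
latitude 30.4375° S, longitude 111.9583° W.

30.4375° S, 111.9583° W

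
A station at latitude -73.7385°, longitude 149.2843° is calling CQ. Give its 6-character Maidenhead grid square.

QB46pg

Offset from 180°W / 90°S: lon 329.2843°, lat 16.2615°.
Field (20°×10°, letters A–R): 329.2843/20 → 16 → Q, 16.2615/10 → 1 → B; chars QB.
Square (2°×1°, digits 0–9): 9.2843/2 → 4, 6.2615/1 → 6; chars 46.
Subsquare (5′×2.5′, letters a–x): 1.2843/0.0833333 → 15 → p, 0.2615/0.0416667 → 6 → g; chars pg.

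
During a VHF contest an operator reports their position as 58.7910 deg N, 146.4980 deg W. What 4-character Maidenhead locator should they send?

BO68

Offset from 180°W / 90°S: lon 33.50°, lat 148.79°.
Field: 33.50/20 → 1 → B, 148.79/10 → 14 → O; chars BO.
Square: 13.50/2 → 6, 8.79/1 → 8; chars 68.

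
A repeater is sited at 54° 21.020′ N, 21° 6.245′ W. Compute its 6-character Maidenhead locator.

Shift to the Maidenhead origin (180°W, 90°S): lon 158.8959, lat 144.3503.
Field (20°×10°, letters A–R): lon ⌊158.8959/20⌋ = 7 → H; lat ⌊144.3503/10⌋ = 14 → O.
Square (2°×1°, digits 0–9): lon ⌊18.8959/2⌋ = 9; lat ⌊4.3503/1⌋ = 4.
Subsquare (5′×2.5′, letters a–x): lon ⌊0.8959/0.0833333⌋ = 10 → k; lat ⌊0.3503/0.0416667⌋ = 8 → i.

HO94ki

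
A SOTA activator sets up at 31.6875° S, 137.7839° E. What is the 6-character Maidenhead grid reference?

PF88vh

Offset from 180°W / 90°S: lon 317.7839°, lat 58.3125°.
Field (20°×10°, letters A–R): 317.7839/20 → 15 → P, 58.3125/10 → 5 → F; chars PF.
Square (2°×1°, digits 0–9): 17.7839/2 → 8, 8.3125/1 → 8; chars 88.
Subsquare (5′×2.5′, letters a–x): 1.7839/0.0833333 → 21 → v, 0.3125/0.0416667 → 7 → h; chars vh.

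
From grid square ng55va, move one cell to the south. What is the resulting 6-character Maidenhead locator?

Latitude subsquare a = 0; −1 → -1, wraps to 23 = x, carry into square.
Latitude square 5; −1 → 4.
The longitude characters are unchanged.

NG54vx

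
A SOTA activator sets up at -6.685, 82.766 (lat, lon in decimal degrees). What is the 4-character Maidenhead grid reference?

NI13

Add 180° to longitude and 90° to latitude: 262.77, 83.31.
Field: lon ⌊262.77/20⌋ = 13 → N; lat ⌊83.31/10⌋ = 8 → I.
Square: lon ⌊2.77/2⌋ = 1; lat ⌊3.31/1⌋ = 3.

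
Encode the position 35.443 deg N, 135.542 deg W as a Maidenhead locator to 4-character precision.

CM25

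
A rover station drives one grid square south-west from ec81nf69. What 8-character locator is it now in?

Longitude extended square 6; −1 → 5.
Latitude extended square 9; −1 → 8.

EC81nf58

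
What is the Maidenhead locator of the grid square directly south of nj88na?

Latitude subsquare a = 0; −1 → -1, wraps to 23 = x, carry into square.
Latitude square 8; −1 → 7.
The longitude characters are unchanged.

NJ87nx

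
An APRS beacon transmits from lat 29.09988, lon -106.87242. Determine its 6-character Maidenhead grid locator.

DL69nc

Add 180° to longitude and 90° to latitude: 73.1276, 119.0999.
Field: lon ⌊73.1276/20⌋ = 3 → D; lat ⌊119.0999/10⌋ = 11 → L.
Square: lon ⌊13.1276/2⌋ = 6; lat ⌊9.0999/1⌋ = 9.
Subsquare: lon ⌊1.1276/0.0833333⌋ = 13 → n; lat ⌊0.0999/0.0416667⌋ = 2 → c.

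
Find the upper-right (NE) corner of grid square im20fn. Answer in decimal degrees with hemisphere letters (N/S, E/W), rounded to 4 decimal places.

Field I=8, M=12: +8·20° lon, +12·10° lat → SW at lon -20°, lat 30°.
Square 2, 0: +2·2° lon, +0·1° lat → SW at lon -16°, lat 30°.
Subsquare f=5, n=13: +5·0.0833333° lon, +13·0.0416667° lat → SW at lon -15.5833°, lat 30.5417°.
Cell spans 0.0833333° lon × 0.0416667° lat. NE corner is SW corner plus one full cell.
latitude 30.5833° N, longitude 15.5000° W.

30.5833° N, 15.5000° W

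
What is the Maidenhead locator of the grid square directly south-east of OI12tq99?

OI12uq08

Longitude extended square 9; +1 → 10, wraps to 0, carry into subsquare.
Longitude subsquare t = 19; +1 → 20 = u.
Latitude extended square 9; −1 → 8.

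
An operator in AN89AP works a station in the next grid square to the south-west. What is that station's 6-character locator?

AN79xo

Longitude subsquare a = 0; −1 → -1, wraps to 23 = x, carry into square.
Longitude square 8; −1 → 7.
Latitude subsquare p = 15; −1 → 14 = o.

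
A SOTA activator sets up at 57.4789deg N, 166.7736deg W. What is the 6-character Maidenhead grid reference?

AO67ol

Add 180° to longitude and 90° to latitude: 13.2264, 147.4789.
Field (20°×10°, letters A–R): lon ⌊13.2264/20⌋ = 0 → A; lat ⌊147.4789/10⌋ = 14 → O.
Square (2°×1°, digits 0–9): lon ⌊13.2264/2⌋ = 6; lat ⌊7.4789/1⌋ = 7.
Subsquare (5′×2.5′, letters a–x): lon ⌊1.2264/0.0833333⌋ = 14 → o; lat ⌊0.4789/0.0416667⌋ = 11 → l.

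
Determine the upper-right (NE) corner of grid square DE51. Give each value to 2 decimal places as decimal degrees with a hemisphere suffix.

48.00° S, 108.00° W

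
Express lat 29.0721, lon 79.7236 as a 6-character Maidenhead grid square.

ML99ub

Offset from 180°W / 90°S: lon 259.7236°, lat 119.0721°.
Field: 259.7236/20 → 12 → M, 119.0721/10 → 11 → L; chars ML.
Square: 19.7236/2 → 9, 9.0721/1 → 9; chars 99.
Subsquare: 1.7236/0.0833333 → 20 → u, 0.0721/0.0416667 → 1 → b; chars ub.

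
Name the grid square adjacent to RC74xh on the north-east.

Longitude subsquare x = 23; +1 → 24, wraps to 0 = a, carry into square.
Longitude square 7; +1 → 8.
Latitude subsquare h = 7; +1 → 8 = i.

RC84ai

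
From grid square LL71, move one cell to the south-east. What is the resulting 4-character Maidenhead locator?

LL80

Longitude square 7; +1 → 8.
Latitude square 1; −1 → 0.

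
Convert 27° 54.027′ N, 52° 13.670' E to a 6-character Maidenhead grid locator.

Offset from 180°W / 90°S: lon 232.2278°, lat 117.9005°.
Field: lon ⌊232.2278/20⌋ = 11 → L; lat ⌊117.9005/10⌋ = 11 → L.
Square: lon ⌊12.2278/2⌋ = 6; lat ⌊7.9005/1⌋ = 7.
Subsquare: lon ⌊0.2278/0.0833333⌋ = 2 → c; lat ⌊0.9005/0.0416667⌋ = 21 → v.

LL67cv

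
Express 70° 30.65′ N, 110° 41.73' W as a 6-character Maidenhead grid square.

DQ40pm

Offset from 180°W / 90°S: lon 69.3045°, lat 160.5108°.
Field: 69.3045/20 → 3 → D, 160.5108/10 → 16 → Q; chars DQ.
Square: 9.3045/2 → 4, 0.5108/1 → 0; chars 40.
Subsquare: 1.3045/0.0833333 → 15 → p, 0.5108/0.0416667 → 12 → m; chars pm.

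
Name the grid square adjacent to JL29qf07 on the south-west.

JL29pf96

Longitude extended square 0; −1 → -1, wraps to 9, carry into subsquare.
Longitude subsquare q = 16; −1 → 15 = p.
Latitude extended square 7; −1 → 6.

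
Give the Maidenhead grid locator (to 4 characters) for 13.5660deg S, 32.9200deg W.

Shift to the Maidenhead origin (180°W, 90°S): lon 147.08, lat 76.43.
Field: lon ⌊147.08/20⌋ = 7 → H; lat ⌊76.43/10⌋ = 7 → H.
Square: lon ⌊7.08/2⌋ = 3; lat ⌊6.43/1⌋ = 6.

HH36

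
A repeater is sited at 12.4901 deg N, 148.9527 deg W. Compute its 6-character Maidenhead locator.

Add 180° to longitude and 90° to latitude: 31.0473, 102.4901.
Field: 31.0473/20 → 1 → B, 102.4901/10 → 10 → K; chars BK.
Square: 11.0473/2 → 5, 2.4901/1 → 2; chars 52.
Subsquare: 1.0473/0.0833333 → 12 → m, 0.4901/0.0416667 → 11 → l; chars ml.

BK52ml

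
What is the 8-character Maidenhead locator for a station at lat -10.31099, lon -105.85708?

DH79bq75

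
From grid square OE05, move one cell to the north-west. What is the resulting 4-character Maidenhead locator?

NE96

Longitude square 0; −1 → -1, wraps to 9, carry into field.
Longitude field O = 14; −1 → 13 = N.
Latitude square 5; +1 → 6.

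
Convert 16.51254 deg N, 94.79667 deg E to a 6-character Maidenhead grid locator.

NK76jm

Add 180° to longitude and 90° to latitude: 274.7967, 106.5125.
Field (20°×10°, letters A–R): lon ⌊274.7967/20⌋ = 13 → N; lat ⌊106.5125/10⌋ = 10 → K.
Square (2°×1°, digits 0–9): lon ⌊14.7967/2⌋ = 7; lat ⌊6.5125/1⌋ = 6.
Subsquare (5′×2.5′, letters a–x): lon ⌊0.7967/0.0833333⌋ = 9 → j; lat ⌊0.5125/0.0416667⌋ = 12 → m.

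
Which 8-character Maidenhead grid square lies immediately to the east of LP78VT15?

LP78vt25

Longitude extended square 1; +1 → 2.
The latitude characters are unchanged.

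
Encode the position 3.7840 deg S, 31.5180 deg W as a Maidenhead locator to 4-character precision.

Offset from 180°W / 90°S: lon 148.48°, lat 86.22°.
Field: 148.48/20 → 7 → H, 86.22/10 → 8 → I; chars HI.
Square: 8.48/2 → 4, 6.22/1 → 6; chars 46.

HI46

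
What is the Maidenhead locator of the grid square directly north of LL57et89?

LL57eu80

Latitude extended square 9; +1 → 10, wraps to 0, carry into subsquare.
Latitude subsquare t = 19; +1 → 20 = u.
The longitude characters are unchanged.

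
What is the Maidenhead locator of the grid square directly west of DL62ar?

Longitude subsquare a = 0; −1 → -1, wraps to 23 = x, carry into square.
Longitude square 6; −1 → 5.
The latitude characters are unchanged.

DL52xr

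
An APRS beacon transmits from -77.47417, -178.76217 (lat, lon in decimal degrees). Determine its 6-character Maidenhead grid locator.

AB02om

Shift to the Maidenhead origin (180°W, 90°S): lon 1.2378, lat 12.5258.
Field: 1.2378/20 → 0 → A, 12.5258/10 → 1 → B; chars AB.
Square: 1.2378/2 → 0, 2.5258/1 → 2; chars 02.
Subsquare: 1.2378/0.0833333 → 14 → o, 0.5258/0.0416667 → 12 → m; chars om.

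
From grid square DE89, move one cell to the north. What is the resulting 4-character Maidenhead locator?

Latitude square 9; +1 → 10, wraps to 0, carry into field.
Latitude field E = 4; +1 → 5 = F.
The longitude characters are unchanged.

DF80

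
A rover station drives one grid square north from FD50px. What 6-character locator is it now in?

FD51pa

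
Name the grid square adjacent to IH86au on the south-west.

Longitude subsquare a = 0; −1 → -1, wraps to 23 = x, carry into square.
Longitude square 8; −1 → 7.
Latitude subsquare u = 20; −1 → 19 = t.

IH76xt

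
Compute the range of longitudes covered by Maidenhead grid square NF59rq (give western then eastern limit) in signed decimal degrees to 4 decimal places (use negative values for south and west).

91.4167, 91.5000

Field N=13, F=5: +13·20° lon, +5·10° lat → SW at lon 80°, lat -40°.
Square 5, 9: +5·2° lon, +9·1° lat → SW at lon 90°, lat -31°.
Subsquare r=17, q=16: +17·0.0833333° lon, +16·0.0416667° lat → SW at lon 91.4167°, lat -30.3333°.
Cell spans 0.0833333° lon × 0.0416667° lat.
west 91.4167, east 91.5000.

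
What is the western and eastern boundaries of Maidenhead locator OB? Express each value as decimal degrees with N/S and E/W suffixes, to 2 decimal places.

100.00° E, 120.00° E

Field O=14, B=1: +14·20° lon, +1·10° lat → SW at lon 100°, lat -80°.
Cell spans 20° lon × 10° lat.
west 100.00° E, east 120.00° E.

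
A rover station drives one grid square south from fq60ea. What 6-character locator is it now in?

Latitude subsquare a = 0; −1 → -1, wraps to 23 = x, carry into square.
Latitude square 0; −1 → -1, wraps to 9, carry into field.
Latitude field Q = 16; −1 → 15 = P.
The longitude characters are unchanged.

FP69ex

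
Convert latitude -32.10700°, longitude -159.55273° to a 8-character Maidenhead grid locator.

BF07fv34

Offset from 180°W / 90°S: lon 20.44727°, lat 57.89300°.
Field (20°×10°, letters A–R): lon ⌊20.44727/20⌋ = 1 → B; lat ⌊57.89300/10⌋ = 5 → F.
Square (2°×1°, digits 0–9): lon ⌊0.44727/2⌋ = 0; lat ⌊7.89300/1⌋ = 7.
Subsquare (5′×2.5′, letters a–x): lon ⌊0.44727/0.0833333⌋ = 5 → f; lat ⌊0.89300/0.0416667⌋ = 21 → v.
Extended square (30″×15″, digits 0–9): lon ⌊0.03060/0.00833333⌋ = 3; lat ⌊0.01800/0.00416667⌋ = 4.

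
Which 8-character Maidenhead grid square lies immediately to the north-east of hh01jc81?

Longitude extended square 8; +1 → 9.
Latitude extended square 1; +1 → 2.

HH01jc92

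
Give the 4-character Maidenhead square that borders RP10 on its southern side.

RO19

Latitude square 0; −1 → -1, wraps to 9, carry into field.
Latitude field P = 15; −1 → 14 = O.
The longitude characters are unchanged.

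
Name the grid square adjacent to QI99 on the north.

Latitude square 9; +1 → 10, wraps to 0, carry into field.
Latitude field I = 8; +1 → 9 = J.
The longitude characters are unchanged.

QJ90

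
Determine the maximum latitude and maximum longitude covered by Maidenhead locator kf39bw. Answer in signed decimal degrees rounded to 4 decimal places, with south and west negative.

-30.0417, 26.1667

Field K=10, F=5: +10·20° lon, +5·10° lat → SW at lon 20°, lat -40°.
Square 3, 9: +3·2° lon, +9·1° lat → SW at lon 26°, lat -31°.
Subsquare b=1, w=22: +1·0.0833333° lon, +22·0.0416667° lat → SW at lon 26.0833°, lat -30.0833°.
Cell spans 0.0833333° lon × 0.0416667° lat. NE corner is SW corner plus one full cell.
latitude -30.0417, longitude 26.1667.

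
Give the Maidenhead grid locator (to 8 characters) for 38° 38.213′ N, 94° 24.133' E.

Add 180° to longitude and 90° to latitude: 274.40222, 128.63688.
Field: lon ⌊274.40222/20⌋ = 13 → N; lat ⌊128.63688/10⌋ = 12 → M.
Square: lon ⌊14.40222/2⌋ = 7; lat ⌊8.63688/1⌋ = 8.
Subsquare: lon ⌊0.40222/0.0833333⌋ = 4 → e; lat ⌊0.63688/0.0416667⌋ = 15 → p.
Extended square: lon ⌊0.06888/0.00833333⌋ = 8; lat ⌊0.01188/0.00416667⌋ = 2.

NM78ep82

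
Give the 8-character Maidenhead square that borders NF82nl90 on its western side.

Longitude extended square 9; −1 → 8.
The latitude characters are unchanged.

NF82nl80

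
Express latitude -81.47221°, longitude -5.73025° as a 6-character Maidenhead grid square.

IA78dm

Offset from 180°W / 90°S: lon 174.2697°, lat 8.5278°.
Field (20°×10°, letters A–R): lon ⌊174.2697/20⌋ = 8 → I; lat ⌊8.5278/10⌋ = 0 → A.
Square (2°×1°, digits 0–9): lon ⌊14.2697/2⌋ = 7; lat ⌊8.5278/1⌋ = 8.
Subsquare (5′×2.5′, letters a–x): lon ⌊0.2697/0.0833333⌋ = 3 → d; lat ⌊0.5278/0.0416667⌋ = 12 → m.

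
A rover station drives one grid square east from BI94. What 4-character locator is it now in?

Longitude square 9; +1 → 10, wraps to 0, carry into field.
Longitude field B = 1; +1 → 2 = C.
The latitude characters are unchanged.

CI04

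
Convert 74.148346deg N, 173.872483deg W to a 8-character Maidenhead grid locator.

AQ34bd55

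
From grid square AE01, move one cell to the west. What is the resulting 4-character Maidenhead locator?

RE91

Longitude square 0; −1 → -1, wraps to 9, carry into field.
Longitude field A = 0; −1 → -1, wraps to 17 = R, wrapping around the antimeridian.
The latitude characters are unchanged.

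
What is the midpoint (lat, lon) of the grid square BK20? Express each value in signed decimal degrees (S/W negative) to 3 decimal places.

Field B=1, K=10: +1·20° lon, +10·10° lat → SW at lon -160°, lat 10°.
Square 2, 0: +2·2° lon, +0·1° lat → SW at lon -156°, lat 10°.
Cell spans 2° lon × 1° lat. Centre is SW corner plus half of each.
latitude 10.500, longitude -155.000.

10.500, -155.000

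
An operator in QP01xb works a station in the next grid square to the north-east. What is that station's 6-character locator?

QP11ac

Longitude subsquare x = 23; +1 → 24, wraps to 0 = a, carry into square.
Longitude square 0; +1 → 1.
Latitude subsquare b = 1; +1 → 2 = c.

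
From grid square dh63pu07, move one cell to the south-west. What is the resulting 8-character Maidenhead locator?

Longitude extended square 0; −1 → -1, wraps to 9, carry into subsquare.
Longitude subsquare p = 15; −1 → 14 = o.
Latitude extended square 7; −1 → 6.

DH63ou96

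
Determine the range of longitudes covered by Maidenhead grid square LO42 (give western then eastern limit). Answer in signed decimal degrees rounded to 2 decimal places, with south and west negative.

Field L=11, O=14: +11·20° lon, +14·10° lat → SW at lon 40°, lat 50°.
Square 4, 2: +4·2° lon, +2·1° lat → SW at lon 48°, lat 52°.
Cell spans 2° lon × 1° lat.
west 48.00, east 50.00.

48.00, 50.00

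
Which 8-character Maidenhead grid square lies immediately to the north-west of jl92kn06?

JL92jn97

Longitude extended square 0; −1 → -1, wraps to 9, carry into subsquare.
Longitude subsquare k = 10; −1 → 9 = j.
Latitude extended square 6; +1 → 7.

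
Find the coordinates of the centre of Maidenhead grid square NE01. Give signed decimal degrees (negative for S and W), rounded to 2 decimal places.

-48.50, 81.00

Field N=13, E=4: +13·20° lon, +4·10° lat → SW at lon 80°, lat -50°.
Square 0, 1: +0·2° lon, +1·1° lat → SW at lon 80°, lat -49°.
Cell spans 2° lon × 1° lat. Centre is SW corner plus half of each.
latitude -48.50, longitude 81.00.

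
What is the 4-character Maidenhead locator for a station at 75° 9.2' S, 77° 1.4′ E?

Shift to the Maidenhead origin (180°W, 90°S): lon 257.02, lat 14.85.
Field: 257.02/20 → 12 → M, 14.85/10 → 1 → B; chars MB.
Square: 17.02/2 → 8, 4.85/1 → 4; chars 84.

MB84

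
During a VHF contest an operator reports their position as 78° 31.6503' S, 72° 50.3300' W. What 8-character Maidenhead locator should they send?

FB31nl93

Offset from 180°W / 90°S: lon 107.16117°, lat 11.47249°.
Field: 107.16117/20 → 5 → F, 11.47249/10 → 1 → B; chars FB.
Square: 7.16117/2 → 3, 1.47249/1 → 1; chars 31.
Subsquare: 1.16117/0.0833333 → 13 → n, 0.47249/0.0416667 → 11 → l; chars nl.
Extended square: 0.07783/0.00833333 → 9, 0.01416/0.00416667 → 3; chars 93.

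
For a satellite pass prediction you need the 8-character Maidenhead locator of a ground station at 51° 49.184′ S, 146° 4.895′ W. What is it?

Add 180° to longitude and 90° to latitude: 33.91842, 38.18027.
Field: 33.91842/20 → 1 → B, 38.18027/10 → 3 → D; chars BD.
Square: 13.91842/2 → 6, 8.18027/1 → 8; chars 68.
Subsquare: 1.91842/0.0833333 → 23 → x, 0.18027/0.0416667 → 4 → e; chars xe.
Extended square: 0.00175/0.00833333 → 0, 0.01360/0.00416667 → 3; chars 03.

BD68xe03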